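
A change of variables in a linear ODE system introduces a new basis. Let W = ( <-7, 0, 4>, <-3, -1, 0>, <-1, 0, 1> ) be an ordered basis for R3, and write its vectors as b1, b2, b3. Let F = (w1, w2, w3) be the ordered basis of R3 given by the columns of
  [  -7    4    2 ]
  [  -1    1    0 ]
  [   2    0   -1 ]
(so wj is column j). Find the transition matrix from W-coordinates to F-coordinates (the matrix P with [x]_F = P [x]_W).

Let M have columns bj and N have columns wj. Then for every x, N [x]_F = x = M [x]_W, so P = N^(-1) M.
Since det N = -1, N^(-1) has integer entries; multiplying gives P = [[1, 1, 1], [1, 0, 1], [-2, 2, 1]].

[[1, 1, 1], [1, 0, 1], [-2, 2, 1]]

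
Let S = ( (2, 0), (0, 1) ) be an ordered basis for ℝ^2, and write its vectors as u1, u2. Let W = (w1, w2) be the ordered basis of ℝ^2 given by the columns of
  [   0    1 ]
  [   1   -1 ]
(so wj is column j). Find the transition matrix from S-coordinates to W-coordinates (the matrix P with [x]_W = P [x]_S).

Take x = uj: its S-coordinates are the j-th standard unit vector, so P e_j — column j of P — equals [uj]_W.
u1 = 2w1 + 2w2, giving column 1 = (2, 2); repeating for each j gives P = [[2, 1], [2, 0]].

[[2, 1], [2, 0]]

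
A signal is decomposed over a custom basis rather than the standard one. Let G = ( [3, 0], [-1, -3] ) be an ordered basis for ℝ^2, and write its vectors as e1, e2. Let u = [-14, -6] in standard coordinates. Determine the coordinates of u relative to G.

We seek scalars with c_1 e1 + c_2 e2 = u; equivalently solve M c = u where the columns of M are e1, e2.
System: 3c_1 - c_2 = -14, 0c_1 - 3c_2 = -6; solving gives c_1 = -4, c_2 = 2.
Check: -4e1 + 2e2 = [-14, -6].

[-4, 2]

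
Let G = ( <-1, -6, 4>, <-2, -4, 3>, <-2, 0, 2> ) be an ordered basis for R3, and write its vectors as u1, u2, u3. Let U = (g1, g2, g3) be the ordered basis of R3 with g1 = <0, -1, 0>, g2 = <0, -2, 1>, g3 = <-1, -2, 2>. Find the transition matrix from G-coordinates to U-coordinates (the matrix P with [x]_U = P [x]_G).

[[0, 2, 0], [2, -1, -2], [1, 2, 2]]

Take x = uj: its G-coordinates are the j-th standard unit vector, so P e_j — column j of P — equals [uj]_U.
u1 = 0·g1 + 2g2 + g3, giving column 1 = <0, 2, 1>; repeating for each j gives P = [[0, 2, 0], [2, -1, -2], [1, 2, 2]].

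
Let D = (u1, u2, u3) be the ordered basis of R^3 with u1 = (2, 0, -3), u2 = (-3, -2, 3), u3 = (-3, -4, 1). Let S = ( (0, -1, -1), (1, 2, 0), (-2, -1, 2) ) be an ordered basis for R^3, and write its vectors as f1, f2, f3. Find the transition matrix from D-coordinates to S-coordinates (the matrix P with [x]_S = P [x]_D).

Column j of P is [uj]_S, since P maps D-coordinates to S-coordinates.
Expressing u1 in S: u1 = f1 + 0·f2 - f3, so column 1 of P is (1, 0, -1).
Doing the same for each uj gives P = [[1, -1, 1], [0, -1, -1], [-1, 1, 1]].

[[1, -1, 1], [0, -1, -1], [-1, 1, 1]]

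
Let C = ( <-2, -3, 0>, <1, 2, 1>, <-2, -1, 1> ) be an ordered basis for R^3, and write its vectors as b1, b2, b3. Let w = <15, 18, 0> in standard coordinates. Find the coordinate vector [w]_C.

<-3, 3, -3>

Write w = c_1 b1 + ... + c_3 b3 and solve for the c_i.
Solving this 3x3 system gives c = (-3, 3, -3).
Check: -3b1 + 3b2 - 3b3 = <15, 18, 0>.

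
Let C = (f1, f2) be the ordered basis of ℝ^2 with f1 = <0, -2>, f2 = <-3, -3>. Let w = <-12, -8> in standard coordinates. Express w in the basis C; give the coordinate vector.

Write w = c_1 f1 + c_2 f2 and solve for the c_i.
System: 0c_1 - 3c_2 = -12, -2c_1 - 3c_2 = -8; solving gives c_1 = -2, c_2 = 4.
Check: -2f1 + 4f2 = <-12, -8>.

<-2, 4>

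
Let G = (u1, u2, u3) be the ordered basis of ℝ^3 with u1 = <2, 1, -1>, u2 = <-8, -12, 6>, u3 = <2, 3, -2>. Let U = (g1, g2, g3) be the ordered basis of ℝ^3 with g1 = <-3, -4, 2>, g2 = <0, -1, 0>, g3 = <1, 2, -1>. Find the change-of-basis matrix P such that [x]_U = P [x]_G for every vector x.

Column j of P is [uj]_U, since P maps G-coordinates to U-coordinates.
Expressing u1 in U: u1 = -g1 + g2 - g3, so column 1 of P is <-1, 1, -1>.
Doing the same for each uj gives P = [[-1, 2, 0], [1, 0, 1], [-1, -2, 2]].

[[-1, 2, 0], [1, 0, 1], [-1, -2, 2]]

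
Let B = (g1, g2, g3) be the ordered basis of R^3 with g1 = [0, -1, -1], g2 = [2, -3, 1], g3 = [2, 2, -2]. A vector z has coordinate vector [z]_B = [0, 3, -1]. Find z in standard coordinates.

[4, -11, 5]

By definition z = 0·g1 + 3g2 - g3.
Summing componentwise gives [4, -11, 5].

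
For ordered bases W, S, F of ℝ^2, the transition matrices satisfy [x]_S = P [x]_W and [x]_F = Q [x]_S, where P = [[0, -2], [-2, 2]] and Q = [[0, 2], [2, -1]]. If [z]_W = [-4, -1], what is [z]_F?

First [z]_S = P [z]_W = [2, 6].
Then [z]_F = Q [z]_S = [12, -2].

[12, -2]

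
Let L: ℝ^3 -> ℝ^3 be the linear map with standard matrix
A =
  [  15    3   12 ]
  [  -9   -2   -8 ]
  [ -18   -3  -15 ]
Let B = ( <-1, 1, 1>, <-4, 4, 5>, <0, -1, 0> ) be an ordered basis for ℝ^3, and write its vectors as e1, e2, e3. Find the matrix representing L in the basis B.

The j-th column of [L]_B is [L(ej)]_B.
L(e1) = A e1 = <0, -1, 0> = 0·e1 + 0·e2 + e3, so column 1 is <0, 0, 1>.
Repeating for e2, e3 and assembling the columns gives [[0, 0, 3], [0, -3, 0], [1, 0, 1]].

[[0, 0, 3], [0, -3, 0], [1, 0, 1]]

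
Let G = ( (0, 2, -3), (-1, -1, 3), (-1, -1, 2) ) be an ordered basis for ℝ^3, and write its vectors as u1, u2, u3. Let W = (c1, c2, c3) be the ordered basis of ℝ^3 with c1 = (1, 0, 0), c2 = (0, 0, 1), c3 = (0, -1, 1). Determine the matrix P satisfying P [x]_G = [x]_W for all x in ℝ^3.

Take x = uj: its G-coordinates are the j-th standard unit vector, so P e_j — column j of P — equals [uj]_W.
u1 = 0·c1 - c2 - 2c3, giving column 1 = (0, -1, -2); repeating for each j gives P = [[0, -1, -1], [-1, 2, 1], [-2, 1, 1]].

[[0, -1, -1], [-1, 2, 1], [-2, 1, 1]]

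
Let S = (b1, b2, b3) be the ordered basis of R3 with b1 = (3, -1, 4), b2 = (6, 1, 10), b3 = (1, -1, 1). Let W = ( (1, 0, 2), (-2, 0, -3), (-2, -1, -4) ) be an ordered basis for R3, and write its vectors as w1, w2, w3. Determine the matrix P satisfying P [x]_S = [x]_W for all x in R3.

[[1, 0, 1], [-2, -2, -1], [1, -1, 1]]

Column j of P is [bj]_W, since P maps S-coordinates to W-coordinates.
Expressing b1 in W: b1 = w1 - 2w2 + w3, so column 1 of P is (1, -2, 1).
Doing the same for each bj gives P = [[1, 0, 1], [-2, -2, -1], [1, -1, 1]].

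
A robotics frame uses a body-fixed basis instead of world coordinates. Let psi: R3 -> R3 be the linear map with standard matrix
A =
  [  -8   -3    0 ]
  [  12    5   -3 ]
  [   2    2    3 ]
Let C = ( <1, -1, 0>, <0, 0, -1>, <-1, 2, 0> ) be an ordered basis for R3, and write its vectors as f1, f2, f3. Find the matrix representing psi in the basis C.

[[-3, 3, 2], [0, 3, -2], [2, 3, 0]]

Let P have columns f1, ..., f3. Then [psi]_C = P^(-1) A P.
Here det P = 1, so P^(-1) is integer; computing A P first and then P^(-1)(A P) gives [[-3, 3, 2], [0, 3, -2], [2, 3, 0]].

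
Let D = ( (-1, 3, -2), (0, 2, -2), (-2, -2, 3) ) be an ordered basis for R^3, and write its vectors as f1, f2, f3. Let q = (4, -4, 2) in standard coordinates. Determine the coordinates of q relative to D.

(0, -4, -2)

Write q = c_1 f1 + ... + c_3 f3 and solve for the c_i.
Row-reducing the augmented matrix [M | q] gives c = (0, -4, -2).
Check: 0·f1 - 4f2 - 2f3 = (4, -4, 2).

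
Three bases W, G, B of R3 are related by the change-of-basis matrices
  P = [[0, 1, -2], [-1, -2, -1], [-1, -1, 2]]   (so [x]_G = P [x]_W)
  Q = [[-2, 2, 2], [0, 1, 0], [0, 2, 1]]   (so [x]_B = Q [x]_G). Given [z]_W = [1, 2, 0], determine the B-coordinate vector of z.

[-20, -5, -13]

First [z]_G = P [z]_W = [2, -5, -3].
Then [z]_B = Q [z]_G = [-20, -5, -13].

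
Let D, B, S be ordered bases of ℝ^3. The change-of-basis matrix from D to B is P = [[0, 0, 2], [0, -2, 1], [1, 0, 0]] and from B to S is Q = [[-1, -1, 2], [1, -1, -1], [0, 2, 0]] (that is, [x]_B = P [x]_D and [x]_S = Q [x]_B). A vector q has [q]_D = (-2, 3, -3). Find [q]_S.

(11, 5, -18)

First [q]_B = P [q]_D = (-6, -9, -2).
Then [q]_S = Q [q]_B = (11, 5, -18).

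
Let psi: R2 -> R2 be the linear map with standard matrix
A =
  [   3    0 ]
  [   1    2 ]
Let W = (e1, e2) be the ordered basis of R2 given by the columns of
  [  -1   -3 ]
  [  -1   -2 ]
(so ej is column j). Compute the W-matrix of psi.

[[3, 3], [0, 2]]

The j-th column of [psi]_W is [psi(ej)]_W.
psi(e1) = A e1 = (-3, -3) = 3e1 + 0·e2, so column 1 is (3, 0).
Repeating for e2 and assembling the columns gives [[3, 3], [0, 2]].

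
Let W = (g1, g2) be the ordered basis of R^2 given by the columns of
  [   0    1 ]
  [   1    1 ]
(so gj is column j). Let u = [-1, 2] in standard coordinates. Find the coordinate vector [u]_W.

[3, -1]

We seek scalars with c_1 g1 + c_2 g2 = u; equivalently solve M c = u where the columns of M are g1, g2.
System: 0c_1 + c_2 = -1, c_1 + c_2 = 2; solving gives c_1 = 3, c_2 = -1.
Check: 3g1 - g2 = [-1, 2].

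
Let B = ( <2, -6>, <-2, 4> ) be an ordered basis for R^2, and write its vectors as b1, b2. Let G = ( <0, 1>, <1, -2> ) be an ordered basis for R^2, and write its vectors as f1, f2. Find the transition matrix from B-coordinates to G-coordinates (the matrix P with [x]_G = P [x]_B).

Column j of P is [bj]_G, since P maps B-coordinates to G-coordinates.
Expressing b1 in G: b1 = -2f1 + 2f2, so column 1 of P is <-2, 2>.
Doing the same for each bj gives P = [[-2, 0], [2, -2]].

[[-2, 0], [2, -2]]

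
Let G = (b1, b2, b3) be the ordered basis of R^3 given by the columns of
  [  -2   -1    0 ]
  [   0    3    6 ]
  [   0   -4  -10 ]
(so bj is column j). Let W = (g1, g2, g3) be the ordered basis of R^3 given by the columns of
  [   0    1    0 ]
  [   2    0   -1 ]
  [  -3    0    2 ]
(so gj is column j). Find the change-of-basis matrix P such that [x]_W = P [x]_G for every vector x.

Take x = bj: its G-coordinates are the j-th standard unit vector, so P e_j — column j of P — equals [bj]_W.
b1 = 0·g1 - 2g2 + 0·g3, giving column 1 = (0, -2, 0); repeating for each j gives P = [[0, 2, 2], [-2, -1, 0], [0, 1, -2]].

[[0, 2, 2], [-2, -1, 0], [0, 1, -2]]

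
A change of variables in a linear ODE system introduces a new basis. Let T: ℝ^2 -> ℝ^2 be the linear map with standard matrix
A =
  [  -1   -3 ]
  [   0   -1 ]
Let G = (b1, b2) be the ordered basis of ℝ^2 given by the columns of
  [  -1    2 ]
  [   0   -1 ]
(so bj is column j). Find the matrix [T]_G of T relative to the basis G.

[[-1, -3], [0, -1]]

Let P have columns b1, b2. Then [T]_G = P^(-1) A P.
Here det P = 1, so P^(-1) is integer; computing A P first and then P^(-1)(A P) gives [[-1, -3], [0, -1]].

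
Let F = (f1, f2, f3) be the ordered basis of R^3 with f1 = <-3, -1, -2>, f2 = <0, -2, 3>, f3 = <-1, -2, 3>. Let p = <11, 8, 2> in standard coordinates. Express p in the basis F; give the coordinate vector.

<-4, -3, 1>

[p]_F is the unique c with M c = p, where M has columns f1, ..., f3.
Row-reducing the augmented matrix [M | p] gives c = (-4, -3, 1).
Check: -4f1 - 3f2 + f3 = <11, 8, 2>.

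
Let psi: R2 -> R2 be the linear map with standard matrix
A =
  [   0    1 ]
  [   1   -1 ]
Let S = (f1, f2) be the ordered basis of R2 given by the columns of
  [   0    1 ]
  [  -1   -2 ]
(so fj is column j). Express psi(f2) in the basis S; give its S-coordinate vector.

Compute psi(f2) = A f2 = [-2, 3] in standard coordinates.
Then write this in S-coordinates: solve for y in y_1 f1 + y_2 f2 = [-2, 3].
This gives y = [1, -2], which is column 2 of [psi]_S.

[1, -2]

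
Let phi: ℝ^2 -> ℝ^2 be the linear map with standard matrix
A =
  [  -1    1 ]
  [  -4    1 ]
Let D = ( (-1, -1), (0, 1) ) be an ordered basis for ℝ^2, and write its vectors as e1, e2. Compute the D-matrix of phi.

[[0, -1], [3, 0]]

Let P have columns e1, e2. Then [phi]_D = P^(-1) A P.
Here det P = -1, so P^(-1) is integer; computing A P first and then P^(-1)(A P) gives [[0, -1], [3, 0]].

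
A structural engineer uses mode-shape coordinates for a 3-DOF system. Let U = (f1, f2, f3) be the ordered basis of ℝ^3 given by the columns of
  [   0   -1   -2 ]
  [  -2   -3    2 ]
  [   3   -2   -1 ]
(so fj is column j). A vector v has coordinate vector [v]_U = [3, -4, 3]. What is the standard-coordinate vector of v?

[-2, 12, 14]

v = M [v]_U, where M has columns f1, ..., f3.
Carrying out the matrix-vector product, v = [-2, 12, 14].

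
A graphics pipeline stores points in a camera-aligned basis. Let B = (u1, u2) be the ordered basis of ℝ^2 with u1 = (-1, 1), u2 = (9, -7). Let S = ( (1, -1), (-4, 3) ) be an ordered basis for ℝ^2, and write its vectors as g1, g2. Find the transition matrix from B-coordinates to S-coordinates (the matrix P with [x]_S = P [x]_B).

[[-1, 1], [0, -2]]

Let M have columns uj and N have columns gj. Then for every x, N [x]_S = x = M [x]_B, so P = N^(-1) M.
Since det N = -1, N^(-1) has integer entries; multiplying gives P = [[-1, 1], [0, -2]].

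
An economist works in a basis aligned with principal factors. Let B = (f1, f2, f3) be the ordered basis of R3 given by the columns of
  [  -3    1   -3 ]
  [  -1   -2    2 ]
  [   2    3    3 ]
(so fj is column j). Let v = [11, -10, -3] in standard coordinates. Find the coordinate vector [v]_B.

[0, 2, -3]

[v]_B is the unique c with M c = v, where M has columns f1, ..., f3.
Solving this 3x3 system gives c = (0, 2, -3).
Check: 0·f1 + 2f2 - 3f3 = [11, -10, -3].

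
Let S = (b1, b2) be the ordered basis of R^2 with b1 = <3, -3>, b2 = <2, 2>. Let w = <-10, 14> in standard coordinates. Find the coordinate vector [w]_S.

<-4, 1>

Write w = c_1 b1 + c_2 b2 and solve for the c_i.
System: 3c_1 + 2c_2 = -10, -3c_1 + 2c_2 = 14; solving gives c_1 = -4, c_2 = 1.
Check: -4b1 + b2 = <-10, 14>.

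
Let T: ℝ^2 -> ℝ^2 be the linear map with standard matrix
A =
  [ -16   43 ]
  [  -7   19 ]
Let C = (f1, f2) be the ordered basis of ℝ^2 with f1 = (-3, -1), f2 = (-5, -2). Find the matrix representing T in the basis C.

[[0, -3], [-1, 3]]

Let P have columns f1, f2. Then [T]_C = P^(-1) A P.
Here det P = 1, so P^(-1) is integer; computing A P first and then P^(-1)(A P) gives [[0, -3], [-1, 3]].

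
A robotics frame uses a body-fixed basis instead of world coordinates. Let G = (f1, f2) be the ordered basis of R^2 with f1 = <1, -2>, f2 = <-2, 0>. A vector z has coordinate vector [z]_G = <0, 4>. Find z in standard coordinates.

<-8, 0>

The coordinates say z = 0·f1 + 4f2; adding the scaled basis vectors gives <-8, 0>.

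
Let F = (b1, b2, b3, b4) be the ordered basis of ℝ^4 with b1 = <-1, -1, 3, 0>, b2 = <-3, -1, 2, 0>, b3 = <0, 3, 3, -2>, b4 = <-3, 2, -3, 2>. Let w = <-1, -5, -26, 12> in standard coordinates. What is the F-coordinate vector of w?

<-2, -1, -4, 2>

Write w = c_1 b1 + ... + c_4 b4 and solve for the c_i.
Gaussian elimination on [M | w] yields c = (-2, -1, -4, 2).
Check: -2b1 - b2 - 4b3 + 2b4 = <-1, -5, -26, 12>.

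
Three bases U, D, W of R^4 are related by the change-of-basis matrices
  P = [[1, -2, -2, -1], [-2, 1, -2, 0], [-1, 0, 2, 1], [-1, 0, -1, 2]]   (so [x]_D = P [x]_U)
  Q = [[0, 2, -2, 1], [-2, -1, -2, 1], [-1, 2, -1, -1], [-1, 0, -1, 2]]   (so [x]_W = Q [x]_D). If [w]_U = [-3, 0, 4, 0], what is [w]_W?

[-27, 1, -3, -2]

Apply P to get D-coordinates [-11, -2, 11, -1], then Q to get W-coordinates.
The result is [w]_W = [-27, 1, -3, -2].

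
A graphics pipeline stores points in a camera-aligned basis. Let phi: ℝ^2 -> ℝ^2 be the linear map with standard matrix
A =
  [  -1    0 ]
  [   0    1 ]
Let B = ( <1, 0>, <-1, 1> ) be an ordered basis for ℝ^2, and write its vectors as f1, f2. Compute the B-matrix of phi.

[[-1, 2], [0, 1]]

With P the matrix whose columns are f1, f2, [phi]_B = P^(-1) A P.
Column by column: phi(f1) = A f1 = <-1, 0>; its B-coordinates <-1, 0> give column 1.
Continuing for each basis vector yields [phi]_B = [[-1, 2], [0, 1]].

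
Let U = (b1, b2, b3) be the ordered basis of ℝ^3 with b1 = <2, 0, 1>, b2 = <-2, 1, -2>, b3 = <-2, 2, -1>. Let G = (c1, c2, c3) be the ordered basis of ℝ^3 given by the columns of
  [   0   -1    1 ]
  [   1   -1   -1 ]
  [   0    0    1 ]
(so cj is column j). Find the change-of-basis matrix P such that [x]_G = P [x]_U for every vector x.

[[0, -1, 2], [-1, 0, 1], [1, -2, -1]]

Let M have columns bj and N have columns cj. Then for every x, N [x]_G = x = M [x]_U, so P = N^(-1) M.
Since det N = 1, N^(-1) has integer entries; multiplying gives P = [[0, -1, 2], [-1, 0, 1], [1, -2, -1]].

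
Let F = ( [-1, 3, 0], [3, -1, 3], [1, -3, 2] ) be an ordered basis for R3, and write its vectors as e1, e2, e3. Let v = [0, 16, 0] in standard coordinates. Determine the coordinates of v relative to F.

[v]_F is the unique c with M c = v, where M has columns e1, ..., e3.
Row-reducing the augmented matrix [M | v] gives c = (3, 2, -3).
Check: 3e1 + 2e2 - 3e3 = [0, 16, 0].

[3, 2, -3]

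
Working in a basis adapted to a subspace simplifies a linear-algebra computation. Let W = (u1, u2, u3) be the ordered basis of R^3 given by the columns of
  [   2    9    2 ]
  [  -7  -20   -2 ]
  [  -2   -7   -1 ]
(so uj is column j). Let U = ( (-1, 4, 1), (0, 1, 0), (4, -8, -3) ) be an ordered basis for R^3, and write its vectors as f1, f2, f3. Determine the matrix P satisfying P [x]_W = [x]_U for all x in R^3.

Take x = uj: its W-coordinates are the j-th standard unit vector, so P e_j — column j of P — equals [uj]_U.
u1 = -2f1 + f2 + 0·f3, giving column 1 = (-2, 1, 0); repeating for each j gives P = [[-2, -1, 2], [1, 0, -2], [0, 2, 1]].

[[-2, -1, 2], [1, 0, -2], [0, 2, 1]]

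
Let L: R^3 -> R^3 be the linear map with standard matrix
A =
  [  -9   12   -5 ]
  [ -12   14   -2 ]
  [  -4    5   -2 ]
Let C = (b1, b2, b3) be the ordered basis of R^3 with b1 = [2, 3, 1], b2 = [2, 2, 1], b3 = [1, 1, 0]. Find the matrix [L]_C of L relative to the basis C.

[[3, 1, -1], [2, -1, 2], [3, 1, 1]]

The j-th column of [L]_C is [L(bj)]_C.
L(b1) = A b1 = [13, 16, 5] = 3b1 + 2b2 + 3b3, so column 1 is [3, 2, 3].
Repeating for b2, b3 and assembling the columns gives [[3, 1, -1], [2, -1, 2], [3, 1, 1]].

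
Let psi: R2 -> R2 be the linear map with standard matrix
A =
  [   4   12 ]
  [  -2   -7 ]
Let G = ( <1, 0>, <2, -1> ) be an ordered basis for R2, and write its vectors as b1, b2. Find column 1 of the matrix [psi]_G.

<0, 2>

Column 1 of [psi]_G is the G-coordinate vector of psi(b1).
In standard coordinates psi(b1) = A b1 = <4, -2>.
Converting to G: <4, -2> = 0·b1 + 2b2, so the coordinate vector is <0, 2>.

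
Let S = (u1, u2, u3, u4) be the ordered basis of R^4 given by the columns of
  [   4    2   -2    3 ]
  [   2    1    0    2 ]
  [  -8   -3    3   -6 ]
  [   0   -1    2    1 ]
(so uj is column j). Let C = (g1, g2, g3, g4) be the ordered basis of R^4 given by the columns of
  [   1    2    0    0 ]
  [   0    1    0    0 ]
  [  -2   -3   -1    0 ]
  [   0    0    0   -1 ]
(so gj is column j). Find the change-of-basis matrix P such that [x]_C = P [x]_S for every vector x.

Column j of P is [uj]_C, since P maps S-coordinates to C-coordinates.
Expressing u1 in C: u1 = 0·g1 + 2g2 + 2g3 + 0·g4, so column 1 of P is (0, 2, 2, 0).
Doing the same for each uj gives P = [[0, 0, -2, -1], [2, 1, 0, 2], [2, 0, 1, 2], [0, 1, -2, -1]].

[[0, 0, -2, -1], [2, 1, 0, 2], [2, 0, 1, 2], [0, 1, -2, -1]]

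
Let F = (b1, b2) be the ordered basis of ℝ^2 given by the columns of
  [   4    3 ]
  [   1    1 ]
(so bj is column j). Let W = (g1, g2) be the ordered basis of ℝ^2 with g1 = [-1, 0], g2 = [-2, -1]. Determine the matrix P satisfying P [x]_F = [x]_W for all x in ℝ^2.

Let M have columns bj and N have columns gj. Then for every x, N [x]_W = x = M [x]_F, so P = N^(-1) M.
Since det N = 1, N^(-1) has integer entries; multiplying gives P = [[-2, -1], [-1, -1]].

[[-2, -1], [-1, -1]]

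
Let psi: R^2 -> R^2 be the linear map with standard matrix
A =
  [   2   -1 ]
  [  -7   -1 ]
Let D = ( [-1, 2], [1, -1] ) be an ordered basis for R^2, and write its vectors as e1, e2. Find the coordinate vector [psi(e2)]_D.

[-3, 0]

Compute psi(e2) = A e2 = [3, -6] in standard coordinates.
Then write this in D-coordinates: solve for y in y_1 e1 + y_2 e2 = [3, -6].
This gives y = [-3, 0], which is column 2 of [psi]_D.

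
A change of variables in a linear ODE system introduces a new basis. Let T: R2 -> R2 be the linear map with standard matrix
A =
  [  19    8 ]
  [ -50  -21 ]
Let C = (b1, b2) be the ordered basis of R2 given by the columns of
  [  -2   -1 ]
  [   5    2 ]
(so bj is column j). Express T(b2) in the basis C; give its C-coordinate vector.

Compute T(b2) = A b2 = [-3, 8] in standard coordinates.
Then write this in C-coordinates: solve for y in y_1 b1 + y_2 b2 = [-3, 8].
This gives y = [2, -1], which is column 2 of [T]_C.

[2, -1]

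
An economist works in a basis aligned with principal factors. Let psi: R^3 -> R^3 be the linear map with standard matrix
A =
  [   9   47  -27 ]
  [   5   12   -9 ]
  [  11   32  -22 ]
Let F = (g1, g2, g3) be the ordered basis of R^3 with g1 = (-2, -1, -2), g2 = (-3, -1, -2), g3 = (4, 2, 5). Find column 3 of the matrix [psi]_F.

Column 3 of [psi]_F is the F-coordinate vector of psi(g3).
In standard coordinates psi(g3) = A g3 = (-5, -1, -2).
Converting to F: (-5, -1, -2) = -2g1 + 3g2 + 0·g3, so the coordinate vector is (-2, 3, 0).

(-2, 3, 0)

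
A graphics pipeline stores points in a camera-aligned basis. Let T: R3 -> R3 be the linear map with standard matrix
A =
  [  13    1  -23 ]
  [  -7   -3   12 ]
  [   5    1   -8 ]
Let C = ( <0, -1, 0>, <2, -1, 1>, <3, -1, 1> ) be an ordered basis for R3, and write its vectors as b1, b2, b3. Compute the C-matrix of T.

[[-2, -2, 0], [-2, 1, 3], [1, 0, 3]]

The j-th column of [T]_C is [T(bj)]_C.
T(b1) = A b1 = <-1, 3, -1> = -2b1 - 2b2 + b3, so column 1 is <-2, -2, 1>.
Repeating for b2, b3 and assembling the columns gives [[-2, -2, 0], [-2, 1, 3], [1, 0, 3]].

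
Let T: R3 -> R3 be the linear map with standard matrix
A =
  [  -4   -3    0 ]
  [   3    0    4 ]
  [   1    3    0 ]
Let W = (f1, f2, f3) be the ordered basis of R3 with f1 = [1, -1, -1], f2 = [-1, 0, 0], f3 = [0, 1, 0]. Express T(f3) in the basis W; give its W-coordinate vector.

[-3, 0, -3]

Column 3 of [T]_W is the W-coordinate vector of T(f3).
In standard coordinates T(f3) = A f3 = [-3, 0, 3].
Converting to W: [-3, 0, 3] = -3f1 + 0·f2 - 3f3, so the coordinate vector is [-3, 0, -3].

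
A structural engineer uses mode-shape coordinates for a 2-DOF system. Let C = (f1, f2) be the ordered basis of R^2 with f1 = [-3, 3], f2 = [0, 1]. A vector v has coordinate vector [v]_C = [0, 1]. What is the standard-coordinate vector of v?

v = M [v]_C, where M has columns f1, f2.
Carrying out the matrix-vector product, v = [0, 1].

[0, 1]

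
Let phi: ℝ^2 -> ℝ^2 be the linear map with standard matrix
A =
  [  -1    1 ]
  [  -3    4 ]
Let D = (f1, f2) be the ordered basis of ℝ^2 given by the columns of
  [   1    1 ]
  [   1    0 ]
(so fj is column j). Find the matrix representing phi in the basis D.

[[1, -3], [-1, 2]]

The j-th column of [phi]_D is [phi(fj)]_D.
phi(f1) = A f1 = [0, 1] = f1 - f2, so column 1 is [1, -1].
Repeating for f2 and assembling the columns gives [[1, -3], [-1, 2]].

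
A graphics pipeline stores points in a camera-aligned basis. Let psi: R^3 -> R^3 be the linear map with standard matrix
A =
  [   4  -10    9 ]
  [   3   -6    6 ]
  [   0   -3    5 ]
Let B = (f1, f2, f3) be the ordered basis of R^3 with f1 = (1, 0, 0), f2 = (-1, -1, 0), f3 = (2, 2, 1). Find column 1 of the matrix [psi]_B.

(1, -3, 0)

Compute psi(f1) = A f1 = (4, 3, 0) in standard coordinates.
Then write this in B-coordinates: solve for y in y_1 f1 + ... + y_3 f3 = (4, 3, 0).
This gives y = (1, -3, 0), which is column 1 of [psi]_B.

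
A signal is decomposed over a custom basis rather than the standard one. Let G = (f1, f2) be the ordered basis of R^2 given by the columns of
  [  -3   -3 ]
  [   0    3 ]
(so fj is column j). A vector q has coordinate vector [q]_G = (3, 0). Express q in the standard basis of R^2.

q = M [q]_G, where M has columns f1, f2.
Carrying out the matrix-vector product, q = (-9, 0).

(-9, 0)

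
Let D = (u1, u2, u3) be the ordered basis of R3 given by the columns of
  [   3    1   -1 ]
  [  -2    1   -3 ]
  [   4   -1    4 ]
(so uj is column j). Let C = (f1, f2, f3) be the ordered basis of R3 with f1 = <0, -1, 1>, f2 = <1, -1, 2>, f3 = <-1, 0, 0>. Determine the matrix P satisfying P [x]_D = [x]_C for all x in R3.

[[0, -1, 2], [2, 0, 1], [-1, -1, 2]]

Let M have columns uj and N have columns fj. Then for every x, N [x]_C = x = M [x]_D, so P = N^(-1) M.
Since det N = 1, N^(-1) has integer entries; multiplying gives P = [[0, -1, 2], [2, 0, 1], [-1, -1, 2]].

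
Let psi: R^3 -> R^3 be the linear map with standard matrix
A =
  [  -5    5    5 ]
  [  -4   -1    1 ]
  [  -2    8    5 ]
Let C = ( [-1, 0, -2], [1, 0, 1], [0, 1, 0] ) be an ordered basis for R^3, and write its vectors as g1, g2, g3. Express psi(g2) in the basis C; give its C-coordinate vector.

Column 2 of [psi]_C is the C-coordinate vector of psi(g2).
In standard coordinates psi(g2) = A g2 = [0, -3, 3].
Converting to C: [0, -3, 3] = -3g1 - 3g2 - 3g3, so the coordinate vector is [-3, -3, -3].

[-3, -3, -3]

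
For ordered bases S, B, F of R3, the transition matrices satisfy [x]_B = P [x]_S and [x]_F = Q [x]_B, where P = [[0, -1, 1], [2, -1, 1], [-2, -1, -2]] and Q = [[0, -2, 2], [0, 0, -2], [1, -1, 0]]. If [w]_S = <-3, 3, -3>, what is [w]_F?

<42, -18, 6>

First [w]_B = P [w]_S = <-6, -12, 9>.
Then [w]_F = Q [w]_B = <42, -18, 6>.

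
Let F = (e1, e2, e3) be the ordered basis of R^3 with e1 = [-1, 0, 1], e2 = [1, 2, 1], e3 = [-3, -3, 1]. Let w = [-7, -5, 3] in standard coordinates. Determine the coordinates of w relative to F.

[3, -1, 1]

Write w = c_1 e1 + ... + c_3 e3 and solve for the c_i.
Gaussian elimination on [M | w] yields c = (3, -1, 1).
Check: 3e1 - e2 + e3 = [-7, -5, 3].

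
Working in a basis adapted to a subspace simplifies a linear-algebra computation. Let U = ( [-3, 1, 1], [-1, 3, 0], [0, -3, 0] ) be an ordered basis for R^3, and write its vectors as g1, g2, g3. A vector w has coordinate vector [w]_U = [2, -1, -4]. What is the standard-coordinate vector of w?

w = M [w]_U, where M has columns g1, ..., g3.
Carrying out the matrix-vector product, w = [-5, 11, 2].

[-5, 11, 2]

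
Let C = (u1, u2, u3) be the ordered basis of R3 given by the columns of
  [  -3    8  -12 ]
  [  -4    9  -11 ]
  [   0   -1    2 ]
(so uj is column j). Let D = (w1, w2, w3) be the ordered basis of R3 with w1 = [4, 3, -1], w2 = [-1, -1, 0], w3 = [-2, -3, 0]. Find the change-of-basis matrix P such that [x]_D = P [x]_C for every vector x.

[[0, 1, -2], [1, 0, 2], [1, -2, 1]]

Let M have columns uj and N have columns wj. Then for every x, N [x]_D = x = M [x]_C, so P = N^(-1) M.
Since det N = -1, N^(-1) has integer entries; multiplying gives P = [[0, 1, -2], [1, 0, 2], [1, -2, 1]].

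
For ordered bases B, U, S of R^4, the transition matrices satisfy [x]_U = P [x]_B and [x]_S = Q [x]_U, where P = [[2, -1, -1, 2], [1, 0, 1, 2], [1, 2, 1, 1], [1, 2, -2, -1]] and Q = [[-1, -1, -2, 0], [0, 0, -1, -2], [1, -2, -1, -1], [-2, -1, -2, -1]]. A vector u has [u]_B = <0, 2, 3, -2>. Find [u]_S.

<0, -5, -12, 9>

Apply P to get U-coordinates <-9, -1, 5, 0>, then Q to get S-coordinates.
The result is [u]_S = <0, -5, -12, 9>.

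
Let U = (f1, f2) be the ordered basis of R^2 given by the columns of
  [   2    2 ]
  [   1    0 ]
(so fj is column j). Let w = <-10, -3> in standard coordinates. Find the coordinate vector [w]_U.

<-3, -2>

[w]_U is the unique c with M c = w, where M has columns f1, f2.
System: 2c_1 + 2c_2 = -10, c_1 + 0c_2 = -3; solving gives c_1 = -3, c_2 = -2.
Check: -3f1 - 2f2 = <-10, -3>.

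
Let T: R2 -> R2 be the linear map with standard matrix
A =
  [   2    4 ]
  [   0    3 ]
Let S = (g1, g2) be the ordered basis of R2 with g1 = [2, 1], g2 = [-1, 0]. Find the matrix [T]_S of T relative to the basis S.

[[3, 0], [-2, 2]]

With P the matrix whose columns are g1, g2, [T]_S = P^(-1) A P.
Column by column: T(g1) = A g1 = [8, 3]; its S-coordinates [3, -2] give column 1.
Continuing for each basis vector yields [T]_S = [[3, 0], [-2, 2]].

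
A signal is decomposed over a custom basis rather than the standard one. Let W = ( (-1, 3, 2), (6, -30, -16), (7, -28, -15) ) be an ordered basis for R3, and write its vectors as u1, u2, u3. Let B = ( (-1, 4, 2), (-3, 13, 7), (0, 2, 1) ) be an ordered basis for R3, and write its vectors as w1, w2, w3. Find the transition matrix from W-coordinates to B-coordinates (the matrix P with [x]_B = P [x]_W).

Take x = uj: its W-coordinates are the j-th standard unit vector, so P e_j — column j of P — equals [uj]_B.
u1 = -2w1 + w2 - w3, giving column 1 = (-2, 1, -1); repeating for each j gives P = [[-2, 0, -1], [1, -2, -2], [-1, -2, 1]].

[[-2, 0, -1], [1, -2, -2], [-1, -2, 1]]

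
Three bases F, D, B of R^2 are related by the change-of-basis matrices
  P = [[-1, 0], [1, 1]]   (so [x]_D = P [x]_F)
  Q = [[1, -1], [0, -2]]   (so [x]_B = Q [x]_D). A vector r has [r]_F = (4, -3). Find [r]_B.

(-5, -2)

Composing the changes, [r]_B = Q P [r]_F.
Q P = [[-2, -1], [-2, -2]]; applying this to (4, -3) gives (-5, -2).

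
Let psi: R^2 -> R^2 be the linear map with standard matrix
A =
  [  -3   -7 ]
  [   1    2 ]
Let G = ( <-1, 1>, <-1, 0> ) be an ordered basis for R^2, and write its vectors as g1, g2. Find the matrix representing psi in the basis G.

[[1, -1], [3, -2]]

The j-th column of [psi]_G is [psi(gj)]_G.
psi(g1) = A g1 = <-4, 1> = g1 + 3g2, so column 1 is <1, 3>.
Repeating for g2 and assembling the columns gives [[1, -1], [3, -2]].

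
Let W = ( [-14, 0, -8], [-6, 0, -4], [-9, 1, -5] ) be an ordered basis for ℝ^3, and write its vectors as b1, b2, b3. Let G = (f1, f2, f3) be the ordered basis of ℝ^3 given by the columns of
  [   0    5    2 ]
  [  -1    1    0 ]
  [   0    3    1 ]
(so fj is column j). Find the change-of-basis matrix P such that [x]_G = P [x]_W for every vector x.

Let M have columns bj and N have columns fj. Then for every x, N [x]_G = x = M [x]_W, so P = N^(-1) M.
Since det N = -1, N^(-1) has integer entries; multiplying gives P = [[-2, -2, -2], [-2, -2, -1], [-2, 2, -2]].

[[-2, -2, -2], [-2, -2, -1], [-2, 2, -2]]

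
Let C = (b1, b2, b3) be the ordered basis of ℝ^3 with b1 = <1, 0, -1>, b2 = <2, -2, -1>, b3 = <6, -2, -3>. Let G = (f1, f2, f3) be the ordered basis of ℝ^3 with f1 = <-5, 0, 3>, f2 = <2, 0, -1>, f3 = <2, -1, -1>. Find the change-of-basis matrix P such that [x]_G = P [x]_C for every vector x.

Let M have columns bj and N have columns fj. Then for every x, N [x]_G = x = M [x]_C, so P = N^(-1) M.
Since det N = -1, N^(-1) has integer entries; multiplying gives P = [[-1, 0, 0], [-2, -1, 1], [0, 2, 2]].

[[-1, 0, 0], [-2, -1, 1], [0, 2, 2]]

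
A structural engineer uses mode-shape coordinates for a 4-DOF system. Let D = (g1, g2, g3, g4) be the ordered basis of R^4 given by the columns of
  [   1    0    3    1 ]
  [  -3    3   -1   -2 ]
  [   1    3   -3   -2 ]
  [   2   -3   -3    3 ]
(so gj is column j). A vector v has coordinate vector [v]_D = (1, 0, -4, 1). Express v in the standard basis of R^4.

v = M [v]_D, where M has columns g1, ..., g4.
Carrying out the matrix-vector product, v = (-10, -1, 11, 17).

(-10, -1, 11, 17)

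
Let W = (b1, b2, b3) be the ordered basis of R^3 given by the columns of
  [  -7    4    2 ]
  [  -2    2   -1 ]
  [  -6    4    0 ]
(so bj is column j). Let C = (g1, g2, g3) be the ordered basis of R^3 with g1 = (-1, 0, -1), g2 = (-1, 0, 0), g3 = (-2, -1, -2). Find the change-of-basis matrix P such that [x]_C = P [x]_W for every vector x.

[[2, 0, -2], [1, 0, -2], [2, -2, 1]]

Take x = bj: its W-coordinates are the j-th standard unit vector, so P e_j — column j of P — equals [bj]_C.
b1 = 2g1 + g2 + 2g3, giving column 1 = (2, 1, 2); repeating for each j gives P = [[2, 0, -2], [1, 0, -2], [2, -2, 1]].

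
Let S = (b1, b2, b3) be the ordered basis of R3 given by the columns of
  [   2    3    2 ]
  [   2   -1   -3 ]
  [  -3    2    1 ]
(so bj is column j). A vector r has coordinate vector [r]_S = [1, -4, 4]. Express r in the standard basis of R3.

By definition r = b1 - 4b2 + 4b3.
Summing componentwise gives [-2, -6, -7].

[-2, -6, -7]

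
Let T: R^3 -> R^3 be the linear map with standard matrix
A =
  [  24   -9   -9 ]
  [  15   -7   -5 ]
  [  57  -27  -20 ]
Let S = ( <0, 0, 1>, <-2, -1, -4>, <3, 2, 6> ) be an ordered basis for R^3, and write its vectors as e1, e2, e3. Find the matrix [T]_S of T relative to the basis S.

Let P have columns e1, ..., e3. Then [T]_S = P^(-1) A P.
Here det P = -1, so P^(-1) is integer; computing A P first and then P^(-1)(A P) gives [[-2, -1, -3], [3, -3, 3], [-1, -3, 2]].

[[-2, -1, -3], [3, -3, 3], [-1, -3, 2]]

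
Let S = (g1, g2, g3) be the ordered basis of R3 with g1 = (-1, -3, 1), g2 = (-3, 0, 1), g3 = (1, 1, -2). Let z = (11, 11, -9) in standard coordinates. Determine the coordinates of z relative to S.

(-3, -2, 2)

[z]_S is the unique c with M c = z, where M has columns g1, ..., g3.
Solving this 3x3 system gives c = (-3, -2, 2).
Check: -3g1 - 2g2 + 2g3 = (11, 11, -9).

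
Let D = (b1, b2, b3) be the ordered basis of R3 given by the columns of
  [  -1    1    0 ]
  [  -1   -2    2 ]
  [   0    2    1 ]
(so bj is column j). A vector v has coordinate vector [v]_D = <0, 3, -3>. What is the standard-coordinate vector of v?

<3, -12, 3>

By definition v = 0·b1 + 3b2 - 3b3.
Summing componentwise gives <3, -12, 3>.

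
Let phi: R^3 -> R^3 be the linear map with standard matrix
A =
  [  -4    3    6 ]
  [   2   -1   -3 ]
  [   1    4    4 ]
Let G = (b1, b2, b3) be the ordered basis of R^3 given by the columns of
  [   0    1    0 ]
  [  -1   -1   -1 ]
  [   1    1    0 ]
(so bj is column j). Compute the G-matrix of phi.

The j-th column of [phi]_G is [phi(bj)]_G.
phi(b1) = A b1 = [3, -2, 0] = -3b1 + 3b2 + 2b3, so column 1 is [-3, 3, 2].
Repeating for b2, b3 and assembling the columns gives [[-3, 2, -1], [3, -1, -3], [2, -1, 3]].

[[-3, 2, -1], [3, -1, -3], [2, -1, 3]]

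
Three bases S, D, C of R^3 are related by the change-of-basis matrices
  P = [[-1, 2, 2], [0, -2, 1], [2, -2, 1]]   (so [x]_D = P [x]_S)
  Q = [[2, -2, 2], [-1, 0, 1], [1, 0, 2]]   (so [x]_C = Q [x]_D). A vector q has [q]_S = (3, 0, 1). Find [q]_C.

First [q]_D = P [q]_S = (-1, 1, 7).
Then [q]_C = Q [q]_D = (10, 8, 13).

(10, 8, 13)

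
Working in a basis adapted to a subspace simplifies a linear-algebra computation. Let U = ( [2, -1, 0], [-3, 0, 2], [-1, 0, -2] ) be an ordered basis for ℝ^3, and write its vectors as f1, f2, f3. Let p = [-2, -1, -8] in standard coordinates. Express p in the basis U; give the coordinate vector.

We seek scalars with c_1 f1 + ... + c_3 f3 = p; equivalently solve M c = p where the columns of M are f1, ..., f3.
Gaussian elimination on [M | p] yields c = (1, 0, 4).
Check: f1 + 0·f2 + 4f3 = [-2, -1, -8].

[1, 0, 4]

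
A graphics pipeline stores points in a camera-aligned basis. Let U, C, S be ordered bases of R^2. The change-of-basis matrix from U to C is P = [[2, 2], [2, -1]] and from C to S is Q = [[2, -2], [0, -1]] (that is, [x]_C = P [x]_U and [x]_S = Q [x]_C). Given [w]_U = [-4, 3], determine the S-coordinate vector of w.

[18, 11]

First [w]_C = P [w]_U = [-2, -11].
Then [w]_S = Q [w]_C = [18, 11].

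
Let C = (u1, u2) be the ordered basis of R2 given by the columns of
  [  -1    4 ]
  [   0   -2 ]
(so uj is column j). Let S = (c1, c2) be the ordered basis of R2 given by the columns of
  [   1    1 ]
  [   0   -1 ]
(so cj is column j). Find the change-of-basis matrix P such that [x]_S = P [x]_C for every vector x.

[[-1, 2], [0, 2]]

Column j of P is [uj]_S, since P maps C-coordinates to S-coordinates.
Expressing u1 in S: u1 = -c1 + 0·c2, so column 1 of P is [-1, 0].
Doing the same for each uj gives P = [[-1, 2], [0, 2]].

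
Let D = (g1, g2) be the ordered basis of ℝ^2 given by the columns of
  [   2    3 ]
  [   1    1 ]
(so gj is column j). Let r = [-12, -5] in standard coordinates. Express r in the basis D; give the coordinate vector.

[-3, -2]

We seek scalars with c_1 g1 + c_2 g2 = r; equivalently solve M c = r where the columns of M are g1, g2.
System: 2c_1 + 3c_2 = -12, c_1 + c_2 = -5; solving gives c_1 = -3, c_2 = -2.
Check: -3g1 - 2g2 = [-12, -5].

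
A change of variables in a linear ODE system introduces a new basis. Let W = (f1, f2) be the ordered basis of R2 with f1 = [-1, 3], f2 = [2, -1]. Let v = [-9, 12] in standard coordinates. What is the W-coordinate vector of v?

Write v = c_1 f1 + c_2 f2 and solve for the c_i.
System: -c_1 + 2c_2 = -9, 3c_1 - c_2 = 12; solving gives c_1 = 3, c_2 = -3.
Check: 3f1 - 3f2 = [-9, 12].

[3, -3]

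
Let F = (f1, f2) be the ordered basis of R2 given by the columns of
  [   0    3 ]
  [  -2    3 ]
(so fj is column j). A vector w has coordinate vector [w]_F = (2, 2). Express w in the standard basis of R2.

(6, 2)

By definition w = 2f1 + 2f2.
Summing componentwise gives (6, 2).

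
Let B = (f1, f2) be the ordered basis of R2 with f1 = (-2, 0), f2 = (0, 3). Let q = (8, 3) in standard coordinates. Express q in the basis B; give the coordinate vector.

(-4, 1)

[q]_B is the unique c with M c = q, where M has columns f1, f2.
System: -2c_1 + 0c_2 = 8, 0c_1 + 3c_2 = 3; solving gives c_1 = -4, c_2 = 1.
Check: -4f1 + f2 = (8, 3).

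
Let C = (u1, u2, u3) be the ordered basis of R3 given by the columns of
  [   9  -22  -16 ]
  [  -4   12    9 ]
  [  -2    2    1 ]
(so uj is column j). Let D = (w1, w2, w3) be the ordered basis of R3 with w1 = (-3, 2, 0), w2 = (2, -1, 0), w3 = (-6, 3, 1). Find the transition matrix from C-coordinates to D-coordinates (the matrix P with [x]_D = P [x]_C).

[[1, 2, 2], [0, -2, -2], [-2, 2, 1]]

Column j of P is [uj]_D, since P maps C-coordinates to D-coordinates.
Expressing u1 in D: u1 = w1 + 0·w2 - 2w3, so column 1 of P is (1, 0, -2).
Doing the same for each uj gives P = [[1, 2, 2], [0, -2, -2], [-2, 2, 1]].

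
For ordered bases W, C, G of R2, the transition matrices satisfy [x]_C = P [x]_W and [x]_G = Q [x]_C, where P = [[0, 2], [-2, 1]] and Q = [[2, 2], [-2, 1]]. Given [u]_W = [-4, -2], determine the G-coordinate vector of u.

Apply P to get C-coordinates [-4, 6], then Q to get G-coordinates.
The result is [u]_G = [4, 14].

[4, 14]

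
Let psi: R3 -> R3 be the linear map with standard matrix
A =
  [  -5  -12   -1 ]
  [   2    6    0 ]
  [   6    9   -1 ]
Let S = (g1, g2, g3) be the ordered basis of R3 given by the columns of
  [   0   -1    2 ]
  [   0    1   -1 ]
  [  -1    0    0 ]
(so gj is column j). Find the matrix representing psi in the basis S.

The j-th column of [psi]_S is [psi(gj)]_S.
psi(g1) = A g1 = <1, 0, 1> = -g1 + g2 + g3, so column 1 is <-1, 1, 1>.
Repeating for g2, g3 and assembling the columns gives [[-1, -3, -3], [1, 1, -2], [1, -3, 0]].

[[-1, -3, -3], [1, 1, -2], [1, -3, 0]]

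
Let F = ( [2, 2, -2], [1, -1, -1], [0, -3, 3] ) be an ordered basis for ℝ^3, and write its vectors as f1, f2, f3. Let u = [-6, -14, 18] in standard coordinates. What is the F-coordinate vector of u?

[-2, -2, 4]

We seek scalars with c_1 f1 + ... + c_3 f3 = u; equivalently solve M c = u where the columns of M are f1, ..., f3.
Solving this 3x3 system gives c = (-2, -2, 4).
Check: -2f1 - 2f2 + 4f3 = [-6, -14, 18].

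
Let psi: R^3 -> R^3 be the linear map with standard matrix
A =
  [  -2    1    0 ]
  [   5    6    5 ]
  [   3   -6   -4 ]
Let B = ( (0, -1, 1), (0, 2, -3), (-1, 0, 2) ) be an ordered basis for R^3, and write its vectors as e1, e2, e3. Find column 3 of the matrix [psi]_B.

(-1, 2, -2)

Column 3 of [psi]_B is the B-coordinate vector of psi(e3).
In standard coordinates psi(e3) = A e3 = (2, 5, -11).
Converting to B: (2, 5, -11) = -e1 + 2e2 - 2e3, so the coordinate vector is (-1, 2, -2).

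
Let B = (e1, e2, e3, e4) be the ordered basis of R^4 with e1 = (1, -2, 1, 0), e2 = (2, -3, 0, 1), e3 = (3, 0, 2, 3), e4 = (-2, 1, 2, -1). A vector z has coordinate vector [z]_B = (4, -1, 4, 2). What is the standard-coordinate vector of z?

The coordinates say z = 4e1 - e2 + 4e3 + 2e4; adding the scaled basis vectors gives (10, -3, 16, 9).

(10, -3, 16, 9)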